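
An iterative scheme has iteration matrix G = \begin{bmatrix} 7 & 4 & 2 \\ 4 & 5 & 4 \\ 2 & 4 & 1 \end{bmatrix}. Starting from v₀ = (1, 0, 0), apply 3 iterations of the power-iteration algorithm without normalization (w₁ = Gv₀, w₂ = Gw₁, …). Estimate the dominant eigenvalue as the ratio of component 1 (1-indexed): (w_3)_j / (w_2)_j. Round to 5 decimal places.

11.17391

w1 = Gv₀ = (7, 4, 2)
w2 = Gw1 = (69, 56, 32)
w3 = Gw2 = (771, 684, 394)
Ratio at component: 771 / 69 = 11.17391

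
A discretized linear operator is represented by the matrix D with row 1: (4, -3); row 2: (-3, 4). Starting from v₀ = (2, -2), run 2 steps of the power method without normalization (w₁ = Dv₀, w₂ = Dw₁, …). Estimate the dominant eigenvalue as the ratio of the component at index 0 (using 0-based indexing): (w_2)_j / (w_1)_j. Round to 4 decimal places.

7.0000

w1 = Dv₀ = (4·2 + (-3)·(-2); (-3)·2 + 4·(-2)) = (14, -14)
w2 = Dw1 = (4·14 + (-3)·(-14); (-3)·14 + 4·(-14)) = (98, -98)
Ratio at component: 98 / 14 = 7.0000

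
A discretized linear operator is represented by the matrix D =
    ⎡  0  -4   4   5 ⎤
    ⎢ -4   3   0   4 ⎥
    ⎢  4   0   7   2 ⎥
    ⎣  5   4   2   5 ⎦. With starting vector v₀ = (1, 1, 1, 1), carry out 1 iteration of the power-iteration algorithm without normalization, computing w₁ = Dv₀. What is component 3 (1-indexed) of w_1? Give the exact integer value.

13

w1 = Dv₀ = (5, 3, 13, 16)
The requested component of w1 is 13.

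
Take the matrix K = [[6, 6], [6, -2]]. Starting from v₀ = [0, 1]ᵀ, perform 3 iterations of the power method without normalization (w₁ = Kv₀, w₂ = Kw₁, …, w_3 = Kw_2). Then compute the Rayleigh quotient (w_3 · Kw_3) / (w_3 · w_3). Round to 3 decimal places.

w1 = Kv₀ = (6, -2)
w2 = Kw1 = (24, 40)
w3 = Kw2 = (384, 64)
Kw3 = (2688, 2176)
w3·Kw3 = 384·2688 + 64·2176 = 1171456; w3·w3 = 384·384 + 64·64 = 151552
λ ≈ 1171456/151552 = 7.730

7.730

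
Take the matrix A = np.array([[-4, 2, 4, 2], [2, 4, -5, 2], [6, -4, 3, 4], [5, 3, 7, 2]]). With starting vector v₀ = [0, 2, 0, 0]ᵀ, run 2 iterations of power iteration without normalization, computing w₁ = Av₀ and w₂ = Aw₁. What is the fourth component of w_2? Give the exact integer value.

w1 = Av₀ = (4, 8, -8, 6)
w2 = Aw1 = (-20, 92, -8, 0)
The requested component of w2 is 0.

0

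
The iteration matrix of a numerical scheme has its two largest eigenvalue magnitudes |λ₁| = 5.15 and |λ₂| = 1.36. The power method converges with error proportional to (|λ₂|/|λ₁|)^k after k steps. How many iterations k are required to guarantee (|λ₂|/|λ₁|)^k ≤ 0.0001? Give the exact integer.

7

|λ₂/λ₁| = 1.36/5.15 = 0.26408
Need k ≥ ln(0.0001) / ln(0.26408) = -9.2103 / -1.3315 ≈ 6.917
Smallest integer k satisfying the bound: 7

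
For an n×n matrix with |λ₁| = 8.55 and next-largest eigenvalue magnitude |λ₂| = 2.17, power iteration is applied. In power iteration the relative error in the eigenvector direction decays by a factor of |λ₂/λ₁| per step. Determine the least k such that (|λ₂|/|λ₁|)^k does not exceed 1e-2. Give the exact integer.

4

|λ₂/λ₁| = 2.17/8.55 = 0.25380
Need k ≥ ln(1e-2) / ln(0.25380) = -4.6052 / -1.3712 ≈ 3.358
Smallest integer k satisfying the bound: 4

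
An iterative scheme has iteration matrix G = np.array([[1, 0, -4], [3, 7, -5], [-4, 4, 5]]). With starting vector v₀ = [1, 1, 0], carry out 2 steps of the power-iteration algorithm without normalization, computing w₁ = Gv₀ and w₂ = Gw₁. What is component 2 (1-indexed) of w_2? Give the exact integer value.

73

w1 = Gv₀ = (1, 10, 0)
w2 = Gw1 = (1, 73, 36)
The requested component of w2 is 73.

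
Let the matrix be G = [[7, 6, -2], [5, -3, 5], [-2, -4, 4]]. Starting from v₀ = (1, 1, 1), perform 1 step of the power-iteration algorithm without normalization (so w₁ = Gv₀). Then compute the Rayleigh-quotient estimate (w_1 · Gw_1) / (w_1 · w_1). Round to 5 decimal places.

9.40805

w1 = Gv₀ = (7·1 + 6·1 + (-2)·1; 5·1 + (-3)·1 + 5·1; (-2)·1 + (-4)·1 + 4·1) = (11, 7, -2)
Gw1 = (123, 24, -58)
w1·Gw1 = 11·123 + 7·24 + (-2)·(-58) = 1637; w1·w1 = 11·11 + 7·7 + (-2)·(-2) = 174
λ ≈ 1637/174 = 9.40805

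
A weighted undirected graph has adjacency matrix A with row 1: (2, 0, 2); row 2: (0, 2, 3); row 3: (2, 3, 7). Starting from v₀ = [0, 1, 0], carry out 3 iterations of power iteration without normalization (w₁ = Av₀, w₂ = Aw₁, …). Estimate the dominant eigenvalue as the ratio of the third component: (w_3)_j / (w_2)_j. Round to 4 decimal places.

w1 = Av₀ = (0, 2, 3)
w2 = Aw1 = (6, 13, 27)
w3 = Aw2 = (66, 107, 240)
Ratio at component: 240 / 27 = 8.8889

8.8889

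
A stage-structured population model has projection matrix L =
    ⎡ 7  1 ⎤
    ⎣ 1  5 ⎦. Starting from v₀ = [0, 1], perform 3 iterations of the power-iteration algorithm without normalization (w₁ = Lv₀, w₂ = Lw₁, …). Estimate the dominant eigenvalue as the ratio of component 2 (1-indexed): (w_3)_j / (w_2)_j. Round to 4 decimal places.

5.4615

w1 = Lv₀ = (7·0 + 1·1; 1·0 + 5·1) = (1, 5)
w2 = Lw1 = (7·1 + 1·5; 1·1 + 5·5) = (12, 26)
w3 = Lw2 = (110, 142)
Ratio at component: 142 / 26 = 5.4615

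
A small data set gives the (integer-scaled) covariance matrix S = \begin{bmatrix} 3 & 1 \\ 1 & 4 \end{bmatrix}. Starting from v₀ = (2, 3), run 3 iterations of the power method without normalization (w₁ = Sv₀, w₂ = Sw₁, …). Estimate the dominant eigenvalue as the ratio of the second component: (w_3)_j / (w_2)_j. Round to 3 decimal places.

λ ≈ 4.631

w1 = Sv₀ = (3·2 + 1·3; 1·2 + 4·3) = (9, 14)
w2 = Sw1 = (3·9 + 1·14; 1·9 + 4·14) = (41, 65)
w3 = Sw2 = (188, 301)
Ratio at component: 301 / 65 = 4.631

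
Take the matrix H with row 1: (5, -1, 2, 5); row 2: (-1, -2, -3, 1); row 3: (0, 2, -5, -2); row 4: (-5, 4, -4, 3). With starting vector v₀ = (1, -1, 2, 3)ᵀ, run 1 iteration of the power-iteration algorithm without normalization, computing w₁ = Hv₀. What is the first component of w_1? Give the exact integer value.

25

w1 = Hv₀ = (5·1 + (-1)·(-1) + 2·2 + 5·3; (-1)·1 + (-2)·(-1) + (-3)·2 + 1·3; 0·1 + 2·(-1) + (-5)·2 + (-2)·3; (-5)·1 + 4·(-1) + (-4)·2 + 3·3) = (25, -2, -18, -8)
The requested component of w1 is 25.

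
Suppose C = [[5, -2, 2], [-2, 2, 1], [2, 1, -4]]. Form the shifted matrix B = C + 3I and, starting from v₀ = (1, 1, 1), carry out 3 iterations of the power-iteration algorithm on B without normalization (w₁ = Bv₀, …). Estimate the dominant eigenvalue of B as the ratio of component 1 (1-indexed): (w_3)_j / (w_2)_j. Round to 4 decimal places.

B = C + 3I has rows (8, -2, 2); (-2, 5, 1); (2, 1, -1)
w1 = Bv₀ = (8, 4, 2)
w2 = Bw1 = (60, 6, 18)
w3 = Bw2 = (504, -72, 108)
Ratio: 504/60 = 8.4000

μ ≈ 8.4000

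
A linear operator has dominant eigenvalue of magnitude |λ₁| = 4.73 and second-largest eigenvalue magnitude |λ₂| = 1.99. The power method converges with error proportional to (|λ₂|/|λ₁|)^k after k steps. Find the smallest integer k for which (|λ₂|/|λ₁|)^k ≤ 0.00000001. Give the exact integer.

|λ₂/λ₁| = 1.99/4.73 = 0.42072
Need k ≥ ln(0.00000001) / ln(0.42072) = -18.4207 / -0.8658 ≈ 21.276
Smallest integer k satisfying the bound: 22

22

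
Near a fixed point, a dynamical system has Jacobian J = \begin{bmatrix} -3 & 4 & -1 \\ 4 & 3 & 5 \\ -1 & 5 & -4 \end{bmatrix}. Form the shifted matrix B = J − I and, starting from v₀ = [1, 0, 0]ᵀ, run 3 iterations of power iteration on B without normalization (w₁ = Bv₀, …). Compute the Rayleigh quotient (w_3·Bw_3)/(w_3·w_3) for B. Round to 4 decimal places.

μ ≈ -8.9110

B = J − I has rows (-4, 4, -1); (4, 2, 5); (-1, 5, -5)
w1 = Bv₀ = ((-4)·1 + 4·0 + (-1)·0; 4·1 + 2·0 + 5·0; (-1)·1 + 5·0 + (-5)·0) = (-4, 4, -1)
w2 = Bw1 = ((-4)·(-4) + 4·4 + (-1)·(-1); 4·(-4) + 2·4 + 5·(-1); (-1)·(-4) + 5·4 + (-5)·(-1)) = (33, -13, 29)
w3 = Bw2 = (-213, 251, -243)
Bw3 = (2099, -1565, 2683)
w3·Bw3 = -1491871; w3·w3 = 167419; μ ≈ -1491871/167419 = -8.9110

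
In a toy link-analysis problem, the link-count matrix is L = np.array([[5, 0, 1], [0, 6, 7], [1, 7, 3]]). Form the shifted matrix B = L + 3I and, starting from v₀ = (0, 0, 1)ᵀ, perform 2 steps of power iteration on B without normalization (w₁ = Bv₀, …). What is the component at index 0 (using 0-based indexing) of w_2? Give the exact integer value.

B = L + 3I has rows (8, 0, 1); (0, 9, 7); (1, 7, 6)
w1 = Bv₀ = (1, 7, 6)
w2 = Bw1 = (14, 105, 86)
Requested component of w2: 14

14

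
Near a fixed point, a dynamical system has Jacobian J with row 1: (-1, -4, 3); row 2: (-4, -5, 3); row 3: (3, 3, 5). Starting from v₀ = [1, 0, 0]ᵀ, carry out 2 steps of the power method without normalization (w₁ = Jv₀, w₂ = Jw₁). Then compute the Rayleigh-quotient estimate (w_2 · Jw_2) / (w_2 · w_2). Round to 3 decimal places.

w1 = Jv₀ = (-1, -4, 3)
w2 = Jw1 = (26, 33, 0)
Jw2 = (-158, -269, 177)
w2·Jw2 = 26·(-158) + 33·(-269) + 0·177 = -12985; w2·w2 = 26·26 + 33·33 + 0·0 = 1765
λ ≈ -12985/1765 = -7.357

λ ≈ -7.357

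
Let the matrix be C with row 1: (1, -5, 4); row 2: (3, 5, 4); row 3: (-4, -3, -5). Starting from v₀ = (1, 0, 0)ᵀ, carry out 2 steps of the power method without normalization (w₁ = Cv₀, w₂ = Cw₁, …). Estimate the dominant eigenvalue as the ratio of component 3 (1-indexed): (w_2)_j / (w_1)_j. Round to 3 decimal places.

-1.750

w1 = Cv₀ = (1, 3, -4)
w2 = Cw1 = (-30, 2, 7)
Ratio at component: 7 / -4 = -1.750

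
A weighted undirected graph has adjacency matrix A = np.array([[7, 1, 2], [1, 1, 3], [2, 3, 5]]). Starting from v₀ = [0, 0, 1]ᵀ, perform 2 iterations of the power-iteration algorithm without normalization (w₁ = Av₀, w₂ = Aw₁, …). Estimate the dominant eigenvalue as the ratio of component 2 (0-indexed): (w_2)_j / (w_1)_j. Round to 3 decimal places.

w1 = Av₀ = (7·0 + 1·0 + 2·1; 1·0 + 1·0 + 3·1; 2·0 + 3·0 + 5·1) = (2, 3, 5)
w2 = Aw1 = (7·2 + 1·3 + 2·5; 1·2 + 1·3 + 3·5; 2·2 + 3·3 + 5·5) = (27, 20, 38)
Ratio at component: 38 / 5 = 7.600

λ ≈ 7.600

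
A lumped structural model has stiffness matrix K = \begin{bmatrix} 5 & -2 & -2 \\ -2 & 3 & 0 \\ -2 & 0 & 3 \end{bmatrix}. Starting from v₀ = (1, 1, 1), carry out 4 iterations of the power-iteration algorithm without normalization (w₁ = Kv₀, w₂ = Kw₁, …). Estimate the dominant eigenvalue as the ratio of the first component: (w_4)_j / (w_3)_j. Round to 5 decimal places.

w1 = Kv₀ = (5·1 + (-2)·1 + (-2)·1; (-2)·1 + 3·1 + 0·1; (-2)·1 + 0·1 + 3·1) = (1, 1, 1)
w2 = Kw1 = (5·1 + (-2)·1 + (-2)·1; (-2)·1 + 3·1 + 0·1; (-2)·1 + 0·1 + 3·1) = (1, 1, 1)
w3 = Kw2 = (1, 1, 1)
w4 = Kw3 = (1, 1, 1)
Ratio at component: 1 / 1 = 1.00000

1.00000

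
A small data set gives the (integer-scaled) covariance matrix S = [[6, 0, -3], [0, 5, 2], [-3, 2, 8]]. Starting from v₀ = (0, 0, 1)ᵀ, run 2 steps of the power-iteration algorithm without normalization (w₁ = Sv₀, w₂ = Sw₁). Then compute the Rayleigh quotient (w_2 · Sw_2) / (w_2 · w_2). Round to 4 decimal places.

w1 = Sv₀ = (6·0 + 0·0 + (-3)·1; 0·0 + 5·0 + 2·1; (-3)·0 + 2·0 + 8·1) = (-3, 2, 8)
w2 = Sw1 = (6·(-3) + 0·2 + (-3)·8; 0·(-3) + 5·2 + 2·8; (-3)·(-3) + 2·2 + 8·8) = (-42, 26, 77)
Sw2 = (-483, 284, 794)
w2·Sw2 = (-42)·(-483) + 26·284 + 77·794 = 88808; w2·w2 = (-42)·(-42) + 26·26 + 77·77 = 8369
λ ≈ 88808/8369 = 10.6115

10.6115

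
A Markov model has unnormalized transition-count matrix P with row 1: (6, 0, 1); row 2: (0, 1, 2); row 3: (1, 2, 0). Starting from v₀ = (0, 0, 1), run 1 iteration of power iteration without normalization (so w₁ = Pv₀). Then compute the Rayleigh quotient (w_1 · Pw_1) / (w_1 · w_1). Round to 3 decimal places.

w1 = Pv₀ = (1, 2, 0)
Pw1 = (6, 2, 5)
w1·Pw1 = 1·6 + 2·2 + 0·5 = 10; w1·w1 = 1·1 + 2·2 + 0·0 = 5
λ ≈ 10/5 = 2.000

2.000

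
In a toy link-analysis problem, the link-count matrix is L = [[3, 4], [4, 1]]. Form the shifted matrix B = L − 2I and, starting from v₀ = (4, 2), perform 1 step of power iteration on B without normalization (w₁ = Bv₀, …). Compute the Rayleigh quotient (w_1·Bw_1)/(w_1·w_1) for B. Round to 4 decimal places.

μ ≈ 3.8000

B = L − 2I has rows (1, 4); (4, -1)
w1 = Bv₀ = (1·4 + 4·2; 4·4 + (-1)·2) = (12, 14)
Bw1 = (68, 34)
w1·Bw1 = 1292; w1·w1 = 340; μ ≈ 1292/340 = 3.8000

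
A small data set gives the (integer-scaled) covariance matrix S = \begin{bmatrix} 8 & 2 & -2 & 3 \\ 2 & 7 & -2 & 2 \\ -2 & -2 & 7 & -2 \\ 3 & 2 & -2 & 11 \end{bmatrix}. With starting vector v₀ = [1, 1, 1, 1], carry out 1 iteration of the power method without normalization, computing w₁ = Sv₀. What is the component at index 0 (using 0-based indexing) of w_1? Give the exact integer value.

w1 = Sv₀ = (8·1 + 2·1 + (-2)·1 + 3·1; 2·1 + 7·1 + (-2)·1 + 2·1; (-2)·1 + (-2)·1 + 7·1 + (-2)·1; 3·1 + 2·1 + (-2)·1 + 11·1) = (11, 9, 1, 14)
The requested component of w1 is 11.

11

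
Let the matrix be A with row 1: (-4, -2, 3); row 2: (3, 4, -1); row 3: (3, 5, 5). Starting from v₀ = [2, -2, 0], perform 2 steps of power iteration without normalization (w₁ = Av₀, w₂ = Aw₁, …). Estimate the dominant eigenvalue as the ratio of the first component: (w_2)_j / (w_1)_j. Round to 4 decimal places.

w1 = Av₀ = ((-4)·2 + (-2)·(-2) + 3·0; 3·2 + 4·(-2) + (-1)·0; 3·2 + 5·(-2) + 5·0) = (-4, -2, -4)
w2 = Aw1 = ((-4)·(-4) + (-2)·(-2) + 3·(-4); 3·(-4) + 4·(-2) + (-1)·(-4); 3·(-4) + 5·(-2) + 5·(-4)) = (8, -16, -42)
Ratio at component: 8 / -4 = -2.0000

λ ≈ -2.0000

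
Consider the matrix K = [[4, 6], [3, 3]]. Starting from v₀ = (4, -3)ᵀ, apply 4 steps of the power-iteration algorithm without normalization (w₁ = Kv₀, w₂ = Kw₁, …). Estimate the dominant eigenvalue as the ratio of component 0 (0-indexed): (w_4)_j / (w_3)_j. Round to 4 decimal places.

λ ≈ 8.0345

w1 = Kv₀ = (4·4 + 6·(-3); 3·4 + 3·(-3)) = (-2, 3)
w2 = Kw1 = (4·(-2) + 6·3; 3·(-2) + 3·3) = (10, 3)
w3 = Kw2 = (58, 39)
w4 = Kw3 = (466, 291)
Ratio at component: 466 / 58 = 8.0345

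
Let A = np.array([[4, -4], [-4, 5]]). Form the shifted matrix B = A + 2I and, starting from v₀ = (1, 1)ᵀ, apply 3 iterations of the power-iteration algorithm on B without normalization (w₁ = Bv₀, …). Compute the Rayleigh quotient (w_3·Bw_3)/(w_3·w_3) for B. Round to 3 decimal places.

10.200

B = A + 2I has rows (6, -4); (-4, 7)
w1 = Bv₀ = (2, 3)
w2 = Bw1 = (0, 13)
w3 = Bw2 = (-52, 91)
Bw3 = (-676, 845)
w3·Bw3 = 112047; w3·w3 = 10985; μ ≈ 112047/10985 = 10.200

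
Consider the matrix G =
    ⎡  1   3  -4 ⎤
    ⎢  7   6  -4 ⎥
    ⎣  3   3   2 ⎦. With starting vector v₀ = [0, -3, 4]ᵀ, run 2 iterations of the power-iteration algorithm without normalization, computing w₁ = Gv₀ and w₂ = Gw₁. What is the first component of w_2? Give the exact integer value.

-123

w1 = Gv₀ = (-25, -34, -1)
w2 = Gw1 = (-123, -375, -179)
The requested component of w2 is -123.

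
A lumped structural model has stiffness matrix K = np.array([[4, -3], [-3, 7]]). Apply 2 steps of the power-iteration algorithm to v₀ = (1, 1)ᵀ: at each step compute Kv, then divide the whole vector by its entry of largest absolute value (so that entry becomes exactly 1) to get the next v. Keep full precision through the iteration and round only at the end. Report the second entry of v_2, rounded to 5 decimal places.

Kv0 = (1.000000, 4.000000); divide by 4.000000 → v1 = (0.250000, 1.000000)
Kv1 = (-2.000000, 6.250000); divide by 6.250000 → v2 = (-0.320000, 1.000000)
Requested entry of v2: 25/25 = 1.00000

1.00000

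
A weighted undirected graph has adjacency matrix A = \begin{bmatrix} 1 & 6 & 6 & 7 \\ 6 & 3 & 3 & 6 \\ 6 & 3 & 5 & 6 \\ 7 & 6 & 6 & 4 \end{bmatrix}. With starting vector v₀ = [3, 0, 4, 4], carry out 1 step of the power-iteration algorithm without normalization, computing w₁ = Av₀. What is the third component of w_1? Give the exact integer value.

w1 = Av₀ = (1·3 + 6·0 + 6·4 + 7·4; 6·3 + 3·0 + 3·4 + 6·4; 6·3 + 3·0 + 5·4 + 6·4; 7·3 + 6·0 + 6·4 + 4·4) = (55, 54, 62, 61)
The requested component of w1 is 62.

62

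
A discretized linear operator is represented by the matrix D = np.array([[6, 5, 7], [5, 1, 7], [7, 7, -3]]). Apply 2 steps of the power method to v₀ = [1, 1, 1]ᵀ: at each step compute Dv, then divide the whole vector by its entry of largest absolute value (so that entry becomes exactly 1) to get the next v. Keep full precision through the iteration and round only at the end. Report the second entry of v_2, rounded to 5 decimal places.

0.72000

Dv0 = (18.000000, 13.000000, 11.000000); divide by 18.000000 → v1 = (1.000000, 0.722222, 0.611111)
Dv1 = (13.888889, 10.000000, 10.222222); divide by 13.888889 → v2 = (1.000000, 0.720000, 0.736000)
Requested entry of v2: 180/250 = 0.72000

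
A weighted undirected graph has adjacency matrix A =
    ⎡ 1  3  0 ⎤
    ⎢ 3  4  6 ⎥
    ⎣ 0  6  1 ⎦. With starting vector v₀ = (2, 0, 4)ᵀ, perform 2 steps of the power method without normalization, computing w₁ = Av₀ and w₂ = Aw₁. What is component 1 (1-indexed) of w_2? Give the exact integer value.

92

w1 = Av₀ = (1·2 + 3·0 + 0·4; 3·2 + 4·0 + 6·4; 0·2 + 6·0 + 1·4) = (2, 30, 4)
w2 = Aw1 = (1·2 + 3·30 + 0·4; 3·2 + 4·30 + 6·4; 0·2 + 6·30 + 1·4) = (92, 150, 184)
The requested component of w2 is 92.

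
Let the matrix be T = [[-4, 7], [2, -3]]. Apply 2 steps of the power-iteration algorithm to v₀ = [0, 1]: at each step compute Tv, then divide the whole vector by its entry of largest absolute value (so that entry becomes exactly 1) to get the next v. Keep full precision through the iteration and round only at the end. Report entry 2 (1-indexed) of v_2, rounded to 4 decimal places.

Tv0 = (7.00000, -3.00000); divide by 7.00000 → v1 = (1.00000, -0.42857)
Tv1 = (-7.00000, 3.28571); divide by -7.00000 → v2 = (1.00000, -0.46939)
Requested entry of v2: 23/-49 = -0.4694

-0.4694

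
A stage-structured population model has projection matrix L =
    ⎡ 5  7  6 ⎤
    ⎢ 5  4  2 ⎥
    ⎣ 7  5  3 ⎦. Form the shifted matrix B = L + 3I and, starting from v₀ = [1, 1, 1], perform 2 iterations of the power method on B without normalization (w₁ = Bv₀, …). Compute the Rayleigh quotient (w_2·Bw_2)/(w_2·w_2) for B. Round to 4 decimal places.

B = L + 3I has rows (8, 7, 6); (5, 7, 2); (7, 5, 6)
w1 = Bv₀ = (8·1 + 7·1 + 6·1; 5·1 + 7·1 + 2·1; 7·1 + 5·1 + 6·1) = (21, 14, 18)
w2 = Bw1 = (8·21 + 7·14 + 6·18; 5·21 + 7·14 + 2·18; 7·21 + 5·14 + 6·18) = (374, 239, 325)
Bw2 = (6615, 4193, 5763)
w2·Bw2 = 5349112; w2·w2 = 302622; μ ≈ 5349112/302622 = 17.6759

17.6759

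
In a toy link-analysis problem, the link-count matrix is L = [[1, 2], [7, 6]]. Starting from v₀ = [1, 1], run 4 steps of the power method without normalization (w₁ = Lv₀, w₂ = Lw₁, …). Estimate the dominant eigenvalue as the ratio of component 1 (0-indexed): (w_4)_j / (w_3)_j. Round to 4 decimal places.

7.9937

w1 = Lv₀ = (1·1 + 2·1; 7·1 + 6·1) = (3, 13)
w2 = Lw1 = (1·3 + 2·13; 7·3 + 6·13) = (29, 99)
w3 = Lw2 = (227, 797)
w4 = Lw3 = (1821, 6371)
Ratio at component: 6371 / 797 = 7.9937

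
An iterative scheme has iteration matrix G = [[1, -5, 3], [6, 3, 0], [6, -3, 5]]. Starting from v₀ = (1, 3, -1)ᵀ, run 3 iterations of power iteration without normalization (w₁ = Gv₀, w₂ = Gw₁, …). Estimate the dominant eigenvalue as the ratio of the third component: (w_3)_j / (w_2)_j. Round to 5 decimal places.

λ ≈ 7.80749

w1 = Gv₀ = (-17, 15, -8)
w2 = Gw1 = (-116, -57, -187)
w3 = Gw2 = (-392, -867, -1460)
Ratio at component: -1460 / -187 = 7.80749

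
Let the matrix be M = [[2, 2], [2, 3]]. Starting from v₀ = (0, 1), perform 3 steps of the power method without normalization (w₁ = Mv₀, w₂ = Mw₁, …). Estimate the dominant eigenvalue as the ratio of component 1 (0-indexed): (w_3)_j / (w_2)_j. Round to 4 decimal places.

w1 = Mv₀ = (2, 3)
w2 = Mw1 = (10, 13)
w3 = Mw2 = (46, 59)
Ratio at component: 59 / 13 = 4.5385

4.5385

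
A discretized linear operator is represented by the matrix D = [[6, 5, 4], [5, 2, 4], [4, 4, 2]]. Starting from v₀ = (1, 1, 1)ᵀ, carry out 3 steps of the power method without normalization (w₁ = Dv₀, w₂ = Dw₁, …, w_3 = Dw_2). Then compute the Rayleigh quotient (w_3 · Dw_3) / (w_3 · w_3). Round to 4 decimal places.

w1 = Dv₀ = (6·1 + 5·1 + 4·1; 5·1 + 2·1 + 4·1; 4·1 + 4·1 + 2·1) = (15, 11, 10)
w2 = Dw1 = (6·15 + 5·11 + 4·10; 5·15 + 2·11 + 4·10; 4·15 + 4·11 + 2·10) = (185, 137, 124)
w3 = Dw2 = (2291, 1695, 1536)
Dw3 = (28365, 20989, 19016)
w3·Dw3 = 2291·28365 + 1695·20989 + 1536·19016 = 129769146; w3·w3 = 2291·2291 + 1695·1695 + 1536·1536 = 10481002
λ ≈ 129769146/10481002 = 12.3814

12.3814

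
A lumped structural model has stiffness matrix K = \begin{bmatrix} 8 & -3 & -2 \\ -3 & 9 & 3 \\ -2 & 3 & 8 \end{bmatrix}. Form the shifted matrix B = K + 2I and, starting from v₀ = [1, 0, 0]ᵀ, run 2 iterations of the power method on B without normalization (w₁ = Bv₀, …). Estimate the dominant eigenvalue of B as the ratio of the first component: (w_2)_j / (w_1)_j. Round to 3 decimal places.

μ ≈ 11.300

B = K + 2I has rows (10, -3, -2); (-3, 11, 3); (-2, 3, 10)
w1 = Bv₀ = (10·1 + (-3)·0 + (-2)·0; (-3)·1 + 11·0 + 3·0; (-2)·1 + 3·0 + 10·0) = (10, -3, -2)
w2 = Bw1 = (10·10 + (-3)·(-3) + (-2)·(-2); (-3)·10 + 11·(-3) + 3·(-2); (-2)·10 + 3·(-3) + 10·(-2)) = (113, -69, -49)
Ratio: 113/10 = 11.300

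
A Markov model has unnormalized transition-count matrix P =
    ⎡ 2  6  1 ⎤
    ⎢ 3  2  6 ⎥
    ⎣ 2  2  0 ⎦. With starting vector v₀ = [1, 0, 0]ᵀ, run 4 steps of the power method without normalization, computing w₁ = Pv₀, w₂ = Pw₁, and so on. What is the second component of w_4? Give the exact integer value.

w1 = Pv₀ = (2, 3, 2)
w2 = Pw1 = (24, 24, 10)
w3 = Pw2 = (202, 180, 96)
w4 = Pw3 = (1580, 1542, 764)
The requested component of w4 is 1542.

1542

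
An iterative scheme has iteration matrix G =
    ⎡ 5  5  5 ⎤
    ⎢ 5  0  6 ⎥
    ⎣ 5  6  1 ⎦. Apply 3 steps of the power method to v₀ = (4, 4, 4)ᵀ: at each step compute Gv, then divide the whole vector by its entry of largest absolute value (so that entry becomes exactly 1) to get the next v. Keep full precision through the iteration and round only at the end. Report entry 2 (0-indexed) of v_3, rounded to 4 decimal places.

Gv0 = (60.00000, 44.00000, 48.00000); divide by 60.00000 → v1 = (1.00000, 0.73333, 0.80000)
Gv1 = (12.66667, 9.80000, 10.20000); divide by 12.66667 → v2 = (1.00000, 0.77368, 0.80526)
Gv2 = (12.89474, 9.83158, 10.44737); divide by 12.89474 → v3 = (1.00000, 0.76245, 0.81020)
Requested entry of v3: 7940/9800 = 0.8102

0.8102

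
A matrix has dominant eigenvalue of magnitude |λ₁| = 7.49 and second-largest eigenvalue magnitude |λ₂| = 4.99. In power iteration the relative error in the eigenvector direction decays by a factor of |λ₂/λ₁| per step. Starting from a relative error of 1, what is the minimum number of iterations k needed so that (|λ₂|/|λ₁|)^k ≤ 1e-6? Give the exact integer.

35

|λ₂/λ₁| = 4.99/7.49 = 0.66622
Need k ≥ ln(1e-6) / ln(0.66622) = -13.8155 / -0.4061 ≈ 34.017
Smallest integer k satisfying the bound: 35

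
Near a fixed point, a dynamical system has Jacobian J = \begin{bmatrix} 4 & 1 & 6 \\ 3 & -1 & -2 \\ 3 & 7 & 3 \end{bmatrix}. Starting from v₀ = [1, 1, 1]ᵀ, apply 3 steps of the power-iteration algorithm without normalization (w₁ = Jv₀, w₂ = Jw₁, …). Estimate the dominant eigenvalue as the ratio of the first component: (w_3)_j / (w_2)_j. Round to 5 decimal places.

λ ≈ 7.59836

w1 = Jv₀ = (11, 0, 13)
w2 = Jw1 = (122, 7, 72)
w3 = Jw2 = (927, 215, 631)
Ratio at component: 927 / 122 = 7.59836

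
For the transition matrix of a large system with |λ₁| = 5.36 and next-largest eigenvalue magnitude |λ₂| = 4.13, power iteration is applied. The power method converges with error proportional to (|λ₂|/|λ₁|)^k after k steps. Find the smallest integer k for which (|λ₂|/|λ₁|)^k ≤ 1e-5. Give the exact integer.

|λ₂/λ₁| = 4.13/5.36 = 0.77052
Need k ≥ ln(1e-5) / ln(0.77052) = -11.5129 / -0.2607 ≈ 44.164
Smallest integer k satisfying the bound: 45

45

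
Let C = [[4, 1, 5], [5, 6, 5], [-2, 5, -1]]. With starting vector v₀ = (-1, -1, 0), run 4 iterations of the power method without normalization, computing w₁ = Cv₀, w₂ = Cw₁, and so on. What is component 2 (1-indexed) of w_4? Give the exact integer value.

-10936

w1 = Cv₀ = (4·(-1) + 1·(-1) + 5·0; 5·(-1) + 6·(-1) + 5·0; (-2)·(-1) + 5·(-1) + (-1)·0) = (-5, -11, -3)
w2 = Cw1 = (4·(-5) + 1·(-11) + 5·(-3); 5·(-5) + 6·(-11) + 5·(-3); (-2)·(-5) + 5·(-11) + (-1)·(-3)) = (-46, -106, -42)
w3 = Cw2 = (-500, -1076, -396)
w4 = Cw3 = (-5056, -10936, -3984)
The requested component of w4 is -10936.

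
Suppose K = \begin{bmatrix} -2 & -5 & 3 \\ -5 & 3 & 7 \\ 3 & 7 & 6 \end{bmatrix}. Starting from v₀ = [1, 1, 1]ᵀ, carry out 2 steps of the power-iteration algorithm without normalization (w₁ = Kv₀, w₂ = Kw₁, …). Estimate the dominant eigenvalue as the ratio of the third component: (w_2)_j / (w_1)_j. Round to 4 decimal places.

λ ≈ 7.4375

w1 = Kv₀ = (-4, 5, 16)
w2 = Kw1 = (31, 147, 119)
Ratio at component: 119 / 16 = 7.4375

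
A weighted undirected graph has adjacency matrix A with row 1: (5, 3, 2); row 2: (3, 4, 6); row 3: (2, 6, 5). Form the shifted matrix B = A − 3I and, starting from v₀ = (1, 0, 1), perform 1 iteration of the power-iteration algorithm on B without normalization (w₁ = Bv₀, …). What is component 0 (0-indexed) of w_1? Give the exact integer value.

4

B = A − 3I has rows (2, 3, 2); (3, 1, 6); (2, 6, 2)
w1 = Bv₀ = (4, 9, 4)
Requested component of w1: 4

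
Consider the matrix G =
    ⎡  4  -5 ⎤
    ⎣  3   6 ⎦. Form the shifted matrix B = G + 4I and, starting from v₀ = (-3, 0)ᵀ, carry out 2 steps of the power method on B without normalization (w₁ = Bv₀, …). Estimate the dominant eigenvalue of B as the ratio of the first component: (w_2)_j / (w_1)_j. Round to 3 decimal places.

μ ≈ 6.125

B = G + 4I has rows (8, -5); (3, 10)
w1 = Bv₀ = (8·(-3) + (-5)·0; 3·(-3) + 10·0) = (-24, -9)
w2 = Bw1 = (8·(-24) + (-5)·(-9); 3·(-24) + 10·(-9)) = (-147, -162)
Ratio: -147/-24 = 6.125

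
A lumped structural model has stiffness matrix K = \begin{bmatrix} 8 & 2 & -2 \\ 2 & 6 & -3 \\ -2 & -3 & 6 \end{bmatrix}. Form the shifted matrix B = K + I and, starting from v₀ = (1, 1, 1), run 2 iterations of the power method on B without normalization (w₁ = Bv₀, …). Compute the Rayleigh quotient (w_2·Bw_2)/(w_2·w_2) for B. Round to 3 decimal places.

B = K + I has rows (9, 2, -2); (2, 7, -3); (-2, -3, 7)
w1 = Bv₀ = (9, 6, 2)
w2 = Bw1 = (89, 54, -22)
Bw2 = (953, 622, -494)
w2·Bw2 = 129273; w2·w2 = 11321; μ ≈ 129273/11321 = 11.419

μ ≈ 11.419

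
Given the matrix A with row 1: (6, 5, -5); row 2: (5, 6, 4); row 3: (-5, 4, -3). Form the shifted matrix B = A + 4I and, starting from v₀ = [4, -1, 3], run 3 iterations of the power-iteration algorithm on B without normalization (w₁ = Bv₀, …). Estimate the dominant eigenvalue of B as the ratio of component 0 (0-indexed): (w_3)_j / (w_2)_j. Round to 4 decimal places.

B = A + 4I has rows (10, 5, -5); (5, 10, 4); (-5, 4, 1)
w1 = Bv₀ = (20, 22, -21)
w2 = Bw1 = (415, 236, -33)
w3 = Bw2 = (5495, 4303, -1164)
Ratio: 5495/415 = 13.2410

13.2410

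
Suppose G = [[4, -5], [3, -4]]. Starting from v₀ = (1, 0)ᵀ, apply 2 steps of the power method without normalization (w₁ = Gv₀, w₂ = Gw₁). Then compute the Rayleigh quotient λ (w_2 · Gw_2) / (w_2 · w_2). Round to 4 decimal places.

λ ≈ 4.0000

w1 = Gv₀ = (4, 3)
w2 = Gw1 = (1, 0)
Gw2 = (4, 3)
w2·Gw2 = 1·4 + 0·3 = 4; w2·w2 = 1·1 + 0·0 = 1
λ ≈ 4/1 = 4.0000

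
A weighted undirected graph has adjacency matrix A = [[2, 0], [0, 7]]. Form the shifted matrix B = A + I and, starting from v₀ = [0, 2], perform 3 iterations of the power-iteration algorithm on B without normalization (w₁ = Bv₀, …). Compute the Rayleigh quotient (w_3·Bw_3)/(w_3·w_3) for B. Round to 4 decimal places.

B = A + I has rows (3, 0); (0, 8)
w1 = Bv₀ = (3·0 + 0·2; 0·0 + 8·2) = (0, 16)
w2 = Bw1 = (3·0 + 0·16; 0·0 + 8·16) = (0, 128)
w3 = Bw2 = (0, 1024)
Bw3 = (0, 8192)
w3·Bw3 = 8388608; w3·w3 = 1048576; μ ≈ 8388608/1048576 = 8.0000

8.0000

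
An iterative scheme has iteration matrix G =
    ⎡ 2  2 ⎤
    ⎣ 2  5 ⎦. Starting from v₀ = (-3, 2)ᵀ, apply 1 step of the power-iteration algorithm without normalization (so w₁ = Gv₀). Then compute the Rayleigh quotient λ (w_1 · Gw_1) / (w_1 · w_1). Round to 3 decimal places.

w1 = Gv₀ = (2·(-3) + 2·2; 2·(-3) + 5·2) = (-2, 4)
Gw1 = (4, 16)
w1·Gw1 = (-2)·4 + 4·16 = 56; w1·w1 = (-2)·(-2) + 4·4 = 20
λ ≈ 56/20 = 2.800

2.800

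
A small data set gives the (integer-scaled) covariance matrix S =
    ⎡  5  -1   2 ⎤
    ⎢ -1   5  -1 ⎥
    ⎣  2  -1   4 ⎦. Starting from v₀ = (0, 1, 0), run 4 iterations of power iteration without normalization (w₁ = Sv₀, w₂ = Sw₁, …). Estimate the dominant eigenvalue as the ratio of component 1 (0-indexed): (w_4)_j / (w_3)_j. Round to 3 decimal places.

w1 = Sv₀ = (-1, 5, -1)
w2 = Sw1 = (-12, 27, -11)
w3 = Sw2 = (-109, 158, -95)
w4 = Sw3 = (-893, 994, -756)
Ratio at component: 994 / 158 = 6.291

λ ≈ 6.291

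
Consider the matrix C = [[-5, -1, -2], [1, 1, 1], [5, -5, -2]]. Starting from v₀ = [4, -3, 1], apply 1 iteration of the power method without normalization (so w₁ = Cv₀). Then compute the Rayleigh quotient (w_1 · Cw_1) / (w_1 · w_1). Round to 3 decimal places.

w1 = Cv₀ = ((-5)·4 + (-1)·(-3) + (-2)·1; 1·4 + 1·(-3) + 1·1; 5·4 + (-5)·(-3) + (-2)·1) = (-19, 2, 33)
Cw1 = (27, 16, -171)
w1·Cw1 = (-19)·27 + 2·16 + 33·(-171) = -6124; w1·w1 = (-19)·(-19) + 2·2 + 33·33 = 1454
λ ≈ -6124/1454 = -4.212

λ ≈ -4.212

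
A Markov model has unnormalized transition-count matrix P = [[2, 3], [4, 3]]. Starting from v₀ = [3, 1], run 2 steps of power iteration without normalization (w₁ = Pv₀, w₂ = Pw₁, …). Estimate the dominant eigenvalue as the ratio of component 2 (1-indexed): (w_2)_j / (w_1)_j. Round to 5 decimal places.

λ ≈ 5.40000

w1 = Pv₀ = (2·3 + 3·1; 4·3 + 3·1) = (9, 15)
w2 = Pw1 = (2·9 + 3·15; 4·9 + 3·15) = (63, 81)
Ratio at component: 81 / 15 = 5.40000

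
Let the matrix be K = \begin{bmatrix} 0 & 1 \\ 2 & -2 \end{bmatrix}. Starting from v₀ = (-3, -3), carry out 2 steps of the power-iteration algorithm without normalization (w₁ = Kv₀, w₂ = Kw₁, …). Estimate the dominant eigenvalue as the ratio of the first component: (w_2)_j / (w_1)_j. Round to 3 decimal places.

λ ≈ 0.000

w1 = Kv₀ = (-3, 0)
w2 = Kw1 = (0, -6)
Ratio at component: 0 / -3 = 0.000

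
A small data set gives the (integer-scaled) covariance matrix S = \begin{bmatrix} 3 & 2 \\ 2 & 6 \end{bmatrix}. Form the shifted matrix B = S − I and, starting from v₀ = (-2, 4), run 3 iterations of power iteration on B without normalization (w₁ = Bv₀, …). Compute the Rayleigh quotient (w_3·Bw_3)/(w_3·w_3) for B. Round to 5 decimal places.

μ ≈ 5.99981

B = S − I has rows (2, 2); (2, 5)
w1 = Bv₀ = (4, 16)
w2 = Bw1 = (40, 88)
w3 = Bw2 = (256, 520)
Bw3 = (1552, 3112)
w3·Bw3 = 2015552; w3·w3 = 335936; μ ≈ 2015552/335936 = 5.99981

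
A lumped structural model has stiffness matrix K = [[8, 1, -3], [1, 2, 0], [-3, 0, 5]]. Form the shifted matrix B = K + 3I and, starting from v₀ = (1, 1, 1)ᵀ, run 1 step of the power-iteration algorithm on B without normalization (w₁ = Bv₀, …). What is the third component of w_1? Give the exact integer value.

5

B = K + 3I has rows (11, 1, -3); (1, 5, 0); (-3, 0, 8)
w1 = Bv₀ = (9, 6, 5)
Requested component of w1: 5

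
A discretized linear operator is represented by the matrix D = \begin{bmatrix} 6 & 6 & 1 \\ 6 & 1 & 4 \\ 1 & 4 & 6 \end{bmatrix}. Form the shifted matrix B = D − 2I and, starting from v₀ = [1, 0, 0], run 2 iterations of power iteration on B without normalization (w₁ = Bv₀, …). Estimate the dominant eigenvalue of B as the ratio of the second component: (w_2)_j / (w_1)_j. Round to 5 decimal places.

μ ≈ 3.66667

B = D − 2I has rows (4, 6, 1); (6, -1, 4); (1, 4, 4)
w1 = Bv₀ = (4, 6, 1)
w2 = Bw1 = (53, 22, 32)
Ratio: 22/6 = 3.66667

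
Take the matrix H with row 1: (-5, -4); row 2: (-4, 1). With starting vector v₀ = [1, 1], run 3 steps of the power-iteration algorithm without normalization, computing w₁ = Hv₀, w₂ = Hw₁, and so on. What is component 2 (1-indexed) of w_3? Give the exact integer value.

w1 = Hv₀ = ((-5)·1 + (-4)·1; (-4)·1 + 1·1) = (-9, -3)
w2 = Hw1 = ((-5)·(-9) + (-4)·(-3); (-4)·(-9) + 1·(-3)) = (57, 33)
w3 = Hw2 = (-417, -195)
The requested component of w3 is -195.

-195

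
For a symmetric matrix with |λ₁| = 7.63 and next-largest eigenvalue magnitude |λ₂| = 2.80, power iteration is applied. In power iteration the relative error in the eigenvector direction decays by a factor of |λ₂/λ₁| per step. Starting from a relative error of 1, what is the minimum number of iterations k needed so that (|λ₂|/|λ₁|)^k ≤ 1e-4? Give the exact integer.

10

|λ₂/λ₁| = 2.80/7.63 = 0.36697
Need k ≥ ln(1e-4) / ln(0.36697) = -9.2103 / -1.0025 ≈ 9.188
Smallest integer k satisfying the bound: 10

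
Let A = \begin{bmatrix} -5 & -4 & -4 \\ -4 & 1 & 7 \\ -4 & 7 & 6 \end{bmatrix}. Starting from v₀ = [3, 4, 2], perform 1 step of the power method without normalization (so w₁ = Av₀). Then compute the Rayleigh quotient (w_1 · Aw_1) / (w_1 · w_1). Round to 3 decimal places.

4.312

w1 = Av₀ = ((-5)·3 + (-4)·4 + (-4)·2; (-4)·3 + 1·4 + 7·2; (-4)·3 + 7·4 + 6·2) = (-39, 6, 28)
Aw1 = (59, 358, 366)
w1·Aw1 = (-39)·59 + 6·358 + 28·366 = 10095; w1·w1 = (-39)·(-39) + 6·6 + 28·28 = 2341
λ ≈ 10095/2341 = 4.312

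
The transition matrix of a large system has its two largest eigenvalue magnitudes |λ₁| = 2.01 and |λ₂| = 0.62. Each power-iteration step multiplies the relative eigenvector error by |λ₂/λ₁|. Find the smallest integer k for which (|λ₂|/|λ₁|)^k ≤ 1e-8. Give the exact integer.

16

|λ₂/λ₁| = 0.62/2.01 = 0.30846
Need k ≥ ln(1e-8) / ln(0.30846) = -18.4207 / -1.1762 ≈ 15.662
Smallest integer k satisfying the bound: 16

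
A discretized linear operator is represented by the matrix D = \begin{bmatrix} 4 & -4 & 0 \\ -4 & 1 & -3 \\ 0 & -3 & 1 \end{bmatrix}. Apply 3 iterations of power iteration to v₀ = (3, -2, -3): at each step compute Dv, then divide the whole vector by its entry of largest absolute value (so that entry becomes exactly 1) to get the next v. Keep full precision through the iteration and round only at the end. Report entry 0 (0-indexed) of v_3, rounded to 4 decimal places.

Dv0 = (20.00000, -5.00000, 3.00000); divide by 20.00000 → v1 = (1.00000, -0.25000, 0.15000)
Dv1 = (5.00000, -4.70000, 0.90000); divide by 5.00000 → v2 = (1.00000, -0.94000, 0.18000)
Dv2 = (7.76000, -5.48000, 3.00000); divide by 7.76000 → v3 = (1.00000, -0.70619, 0.38660)
Requested entry of v3: 776/776 = 1.0000

1.0000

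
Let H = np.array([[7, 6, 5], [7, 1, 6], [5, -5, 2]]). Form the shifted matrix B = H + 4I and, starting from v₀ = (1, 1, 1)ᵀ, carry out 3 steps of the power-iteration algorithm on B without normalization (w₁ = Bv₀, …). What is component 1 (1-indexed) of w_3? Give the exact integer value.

B = H + 4I has rows (11, 6, 5); (7, 5, 6); (5, -5, 6)
w1 = Bv₀ = (11·1 + 6·1 + 5·1; 7·1 + 5·1 + 6·1; 5·1 + (-5)·1 + 6·1) = (22, 18, 6)
w2 = Bw1 = (11·22 + 6·18 + 5·6; 7·22 + 5·18 + 6·6; 5·22 + (-5)·18 + 6·6) = (380, 280, 56)
w3 = Bw2 = (6140, 4396, 836)
Requested component of w3: 6140

6140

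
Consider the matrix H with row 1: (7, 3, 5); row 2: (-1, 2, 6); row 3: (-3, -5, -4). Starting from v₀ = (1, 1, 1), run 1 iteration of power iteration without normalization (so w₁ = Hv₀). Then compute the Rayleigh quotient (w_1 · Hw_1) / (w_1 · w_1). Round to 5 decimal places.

w1 = Hv₀ = (7·1 + 3·1 + 5·1; (-1)·1 + 2·1 + 6·1; (-3)·1 + (-5)·1 + (-4)·1) = (15, 7, -12)
Hw1 = (66, -73, -32)
w1·Hw1 = 15·66 + 7·(-73) + (-12)·(-32) = 863; w1·w1 = 15·15 + 7·7 + (-12)·(-12) = 418
λ ≈ 863/418 = 2.06459

2.06459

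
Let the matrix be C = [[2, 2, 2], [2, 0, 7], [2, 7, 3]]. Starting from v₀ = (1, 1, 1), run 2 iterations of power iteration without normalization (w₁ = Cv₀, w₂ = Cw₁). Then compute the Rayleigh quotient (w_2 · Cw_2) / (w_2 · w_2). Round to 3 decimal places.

w1 = Cv₀ = (6, 9, 12)
w2 = Cw1 = (54, 96, 111)
Cw2 = (522, 885, 1113)
w2·Cw2 = 54·522 + 96·885 + 111·1113 = 236691; w2·w2 = 54·54 + 96·96 + 111·111 = 24453
λ ≈ 236691/24453 = 9.679

λ ≈ 9.679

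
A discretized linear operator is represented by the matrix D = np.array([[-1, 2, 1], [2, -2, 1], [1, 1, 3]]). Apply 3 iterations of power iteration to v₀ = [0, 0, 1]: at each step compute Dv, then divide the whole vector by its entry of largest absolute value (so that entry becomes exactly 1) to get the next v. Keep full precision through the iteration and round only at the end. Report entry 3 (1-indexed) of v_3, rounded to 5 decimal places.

1.00000

Dv0 = (1.000000, 1.000000, 3.000000); divide by 3.000000 → v1 = (0.333333, 0.333333, 1.000000)
Dv1 = (1.333333, 1.000000, 3.666667); divide by 3.666667 → v2 = (0.363636, 0.272727, 1.000000)
Dv2 = (1.181818, 1.181818, 3.636364); divide by 3.636364 → v3 = (0.325000, 0.325000, 1.000000)
Requested entry of v3: 40/40 = 1.00000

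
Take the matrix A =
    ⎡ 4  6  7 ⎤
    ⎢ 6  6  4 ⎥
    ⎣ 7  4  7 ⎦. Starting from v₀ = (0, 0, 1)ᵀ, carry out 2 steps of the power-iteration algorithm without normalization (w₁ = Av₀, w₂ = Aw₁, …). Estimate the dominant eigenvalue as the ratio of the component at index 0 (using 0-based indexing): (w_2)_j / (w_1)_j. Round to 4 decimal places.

λ ≈ 14.4286

w1 = Av₀ = (7, 4, 7)
w2 = Aw1 = (101, 94, 114)
Ratio at component: 101 / 7 = 14.4286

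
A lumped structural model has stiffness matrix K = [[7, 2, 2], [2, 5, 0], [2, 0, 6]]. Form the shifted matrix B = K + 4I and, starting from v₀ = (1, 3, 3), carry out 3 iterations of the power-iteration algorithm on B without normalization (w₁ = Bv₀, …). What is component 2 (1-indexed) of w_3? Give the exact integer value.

3513

B = K + 4I has rows (11, 2, 2); (2, 9, 0); (2, 0, 10)
w1 = Bv₀ = (11·1 + 2·3 + 2·3; 2·1 + 9·3 + 0·3; 2·1 + 0·3 + 10·3) = (23, 29, 32)
w2 = Bw1 = (11·23 + 2·29 + 2·32; 2·23 + 9·29 + 0·32; 2·23 + 0·29 + 10·32) = (375, 307, 366)
w3 = Bw2 = (5471, 3513, 4410)
Requested component of w3: 3513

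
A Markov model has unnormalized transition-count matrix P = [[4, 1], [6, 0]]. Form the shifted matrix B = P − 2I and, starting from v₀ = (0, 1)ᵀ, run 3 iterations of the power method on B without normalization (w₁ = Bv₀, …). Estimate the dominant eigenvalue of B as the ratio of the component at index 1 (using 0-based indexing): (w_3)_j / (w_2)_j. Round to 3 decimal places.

-2.000

B = P − 2I has rows (2, 1); (6, -2)
w1 = Bv₀ = (1, -2)
w2 = Bw1 = (0, 10)
w3 = Bw2 = (10, -20)
Ratio: -20/10 = -2.000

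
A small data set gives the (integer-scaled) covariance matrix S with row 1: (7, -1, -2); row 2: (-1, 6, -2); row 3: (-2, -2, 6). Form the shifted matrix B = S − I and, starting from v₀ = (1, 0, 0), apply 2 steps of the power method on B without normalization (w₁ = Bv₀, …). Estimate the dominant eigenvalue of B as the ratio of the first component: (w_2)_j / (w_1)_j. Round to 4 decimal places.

B = S − I has rows (6, -1, -2); (-1, 5, -2); (-2, -2, 5)
w1 = Bv₀ = (6·1 + (-1)·0 + (-2)·0; (-1)·1 + 5·0 + (-2)·0; (-2)·1 + (-2)·0 + 5·0) = (6, -1, -2)
w2 = Bw1 = (6·6 + (-1)·(-1) + (-2)·(-2); (-1)·6 + 5·(-1) + (-2)·(-2); (-2)·6 + (-2)·(-1) + 5·(-2)) = (41, -7, -20)
Ratio: 41/6 = 6.8333

μ ≈ 6.8333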